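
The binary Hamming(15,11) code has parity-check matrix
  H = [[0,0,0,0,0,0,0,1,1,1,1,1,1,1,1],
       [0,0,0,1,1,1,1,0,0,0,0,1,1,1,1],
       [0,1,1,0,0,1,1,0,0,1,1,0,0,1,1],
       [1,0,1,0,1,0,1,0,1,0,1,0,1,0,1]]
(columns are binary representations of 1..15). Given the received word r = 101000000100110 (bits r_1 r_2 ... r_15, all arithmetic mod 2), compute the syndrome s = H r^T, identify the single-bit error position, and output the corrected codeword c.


s = (1, 0, 1, 1)^T, error position = 11, corrected codeword c = 101000000110110

Compute s = H r^T mod 2 one row at a time:
  s_1 = 0 + 0 + 1 + 0 + 0 + 1 + 1 + 0 = 3 ≡ 1 (mod 2).
  s_2 = 0 + 0 + 0 + 0 + 0 + 1 + 1 + 0 = 2 ≡ 0 (mod 2).
  s_3 = 0 + 1 + 0 + 0 + 1 + 0 + 1 + 0 = 3 ≡ 1 (mod 2).
  s_4 = 1 + 1 + 0 + 0 + 0 + 0 + 1 + 0 = 3 ≡ 1 (mod 2).
s = (1, 0, 1, 1)^T — this equals column 11 of H (binary 1011), so error is at position 11.
Correct: flip bit 11 of r = 101000000100110 to get c = 101000000110110.


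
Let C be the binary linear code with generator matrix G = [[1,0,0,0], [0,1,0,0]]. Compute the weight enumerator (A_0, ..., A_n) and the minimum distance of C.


Weight distribution: A_0 = 1, A_1 = 2, A_2 = 1. Minimum distance d = 1.

Enumerate all 2^2 = 4 messages m ∈ F_2^2.
For each, compute codeword c = mG in F_2^4, then tally its weight.
  m = 00 → c = 0000, weight = 0.
  m = 10 → c = 1000, weight = 1.
  m = 01 → c = 0100, weight = 1.
  m = 11 → c = 1100, weight = 2.
Tally weights:
  weight 0: 1 codewords.
  weight 1: 2 codewords.
  weight 2: 1 codewords.
Minimum distance d = smallest w > 0 with A_w > 0 = 1.
Sanity: Σ A_w = 4 = 2^2 = 4 ✓.


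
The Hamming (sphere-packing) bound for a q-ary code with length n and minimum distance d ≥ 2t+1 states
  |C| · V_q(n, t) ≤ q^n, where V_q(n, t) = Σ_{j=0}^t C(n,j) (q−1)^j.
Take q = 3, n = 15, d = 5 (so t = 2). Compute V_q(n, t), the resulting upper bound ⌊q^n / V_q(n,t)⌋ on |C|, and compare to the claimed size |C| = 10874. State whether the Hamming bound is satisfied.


V_q(n, t) = 451, q^n = 14348907, Hamming bound = 31815, |C| = 10874 ≤ bound (satisfied).

Step 1: Compute V_q(n, t) = Σ_{j=0}^2 C(n, j) (q−1)^j.
  j = 0: C(15,0)·(2)^0 = 1·1 = 1.
  j = 1: C(15,1)·(2)^1 = 15·2 = 30.
  j = 2: C(15,2)·(2)^2 = 105·4 = 420.
  V_q(n, t) = 1 + 30 + 420 = 451.
Step 2: q^n = 3^15 = 14348907.
Step 3: Hamming bound ⌊q^n / V_q(n,t)⌋ = ⌊14348907/451⌋ = 31815.
Step 4: Compare |C| = 10874 to 31815: satisfied.
The claimed |C| lies below the Hamming bound.


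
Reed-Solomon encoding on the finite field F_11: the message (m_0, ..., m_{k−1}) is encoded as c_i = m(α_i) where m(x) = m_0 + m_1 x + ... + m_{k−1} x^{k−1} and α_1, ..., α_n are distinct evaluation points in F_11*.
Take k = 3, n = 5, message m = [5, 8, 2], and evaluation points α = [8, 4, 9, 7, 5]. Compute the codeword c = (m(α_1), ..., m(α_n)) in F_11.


c = [10, 3, 8, 5, 7]

Message polynomial: m(x) = 5 + 8·x + 2·x^2 (mod 11).
For each evaluation point α_i, compute m(α_i) mod 11:
  α_1 = 8: Horner steps 2 → 2 → 10, so m(8) = 10.
  α_2 = 4: Horner steps 2 → 5 → 3, so m(4) = 3.
  α_3 = 9: Horner steps 2 → 4 → 8, so m(9) = 8.
  α_4 = 7: Horner steps 2 → 0 → 5, so m(7) = 5.
  α_5 = 5: Horner steps 2 → 7 → 7, so m(5) = 7.
Codeword c = [10, 3, 8, 5, 7] ∈ F_11^5.


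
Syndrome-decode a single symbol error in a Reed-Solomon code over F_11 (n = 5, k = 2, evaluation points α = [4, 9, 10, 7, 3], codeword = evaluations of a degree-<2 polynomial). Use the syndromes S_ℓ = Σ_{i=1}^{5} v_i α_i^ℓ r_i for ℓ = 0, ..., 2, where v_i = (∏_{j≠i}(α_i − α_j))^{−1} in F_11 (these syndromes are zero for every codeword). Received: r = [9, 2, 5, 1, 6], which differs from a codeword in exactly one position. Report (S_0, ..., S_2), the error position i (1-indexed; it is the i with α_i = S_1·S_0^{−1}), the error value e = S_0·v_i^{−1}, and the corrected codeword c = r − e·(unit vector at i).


S = (10, 4, 6), error at position 4, error magnitude e = 5, c = [9, 2, 5, 7, 6].

Step 1: column multipliers v_i = (∏_{j≠i}(α_i − α_j))^{−1} mod 11.
  i = 1 (α = 4): (4−9)(4−10)(4−7)(4−3) = (−5)·(−6)·(−3)·1 = −90 ≡ 9, so v_1 = 9^{−1} = 5 (mod 11).
  i = 2 (α = 9): (9−4)(9−10)(9−7)(9−3) = 5·(−1)·2·6 = −60 ≡ 6, so v_2 = 6^{−1} = 2 (mod 11).
  i = 3 (α = 10): (10−4)(10−9)(10−7)(10−3) = 6·1·3·7 = 126 ≡ 5, so v_3 = 5^{−1} = 9 (mod 11).
  i = 4 (α = 7): (7−4)(7−9)(7−10)(7−3) = 3·(−2)·(−3)·4 = 72 ≡ 6, so v_4 = 6^{−1} = 2 (mod 11).
  i = 5 (α = 3): (3−4)(3−9)(3−10)(3−7) = (−1)·(−6)·(−7)·(−4) = 168 ≡ 3, so v_5 = 3^{−1} = 4 (mod 11).
  v = [5, 2, 9, 2, 4].
Step 2: syndromes of r = [9, 2, 5, 1, 6] (all sums mod 11).
  S_0 = Σ v_i r_i = 5·9 + 2·2 + 9·5 + 2·1 + 4·6 = 120 ≡ 10.
  S_1 = Σ v_i α_i r_i = 5·4·9 + 2·9·2 + 9·10·5 + 2·7·1 + 4·3·6 = 752 ≡ 4.
  α_i^2 mod 11 = [5, 4, 1, 5, 9].
  S_2 = Σ v_i α_i^2 r_i = 5·5·9 + 2·4·2 + 9·1·5 + 2·5·1 + 4·9·6 = 512 ≡ 6.
  S = (10, 4, 6) ≠ 0, so r is not a codeword (an error is present).
Step 3: locate the error. For a single error e at position i, S_ℓ = v_i·e·α_i^ℓ, so α_err = S_1/S_0.
  S_0^{−1} = 10^{−1} = 10 (mod 11), so α_err = 4·10 = 40 ≡ 7 = α_4. Error position i = 4.
  Consistency check: S_2/S_1 = 6·3 = 18 ≡ 7 = α_err ✓ (single-error assumption holds).
Step 4: error magnitude e = S_0/v_4 = S_0·∏_{j≠4}(α_4 − α_j) = 10·6 = 60 ≡ 5 (mod 11).
Step 5: correct position 4: c_4 = r_4 − e = 1 − 5 ≡ 7 (mod 11). Hence c = [9, 2, 5, 7, 6].
  Check: interpolating c through the α_i gives m(x) = 8 + 3·x (degree < 2) with m(α_i) = c_i for every i, so c is indeed a codeword.


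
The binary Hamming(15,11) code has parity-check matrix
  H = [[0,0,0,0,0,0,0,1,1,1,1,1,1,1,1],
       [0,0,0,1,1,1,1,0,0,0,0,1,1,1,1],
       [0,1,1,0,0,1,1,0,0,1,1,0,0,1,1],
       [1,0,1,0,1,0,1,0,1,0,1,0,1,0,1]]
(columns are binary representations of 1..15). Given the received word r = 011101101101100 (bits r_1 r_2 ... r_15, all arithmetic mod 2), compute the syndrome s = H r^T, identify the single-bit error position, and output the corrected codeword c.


s = (0, 1, 1, 0)^T, error position = 6, corrected codeword c = 011100101101100

Compute s = H r^T mod 2 one row at a time:
  s_1 = 0 + 1 + 1 + 0 + 1 + 1 + 0 + 0 = 4 ≡ 0 (mod 2).
  s_2 = 1 + 0 + 1 + 1 + 1 + 1 + 0 + 0 = 5 ≡ 1 (mod 2).
  s_3 = 1 + 1 + 1 + 1 + 1 + 0 + 0 + 0 = 5 ≡ 1 (mod 2).
  s_4 = 0 + 1 + 0 + 1 + 1 + 0 + 1 + 0 = 4 ≡ 0 (mod 2).
s = (0, 1, 1, 0)^T — this equals column 6 of H (binary 0110), so error is at position 6.
Correct: flip bit 6 of r = 011101101101100 to get c = 011100101101100.


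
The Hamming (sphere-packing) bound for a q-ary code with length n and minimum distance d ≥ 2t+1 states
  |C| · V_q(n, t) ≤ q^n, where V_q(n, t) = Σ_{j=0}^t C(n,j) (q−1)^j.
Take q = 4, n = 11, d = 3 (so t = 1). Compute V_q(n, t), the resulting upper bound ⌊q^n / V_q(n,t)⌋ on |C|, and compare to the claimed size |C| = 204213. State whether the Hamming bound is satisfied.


V_q(n, t) = 34, q^n = 4194304, Hamming bound = 123361, |C| = 204213 > bound (violated).

Step 1: Compute V_q(n, t) = Σ_{j=0}^1 C(n, j) (q−1)^j.
  j = 0: C(11,0)·(3)^0 = 1·1 = 1.
  j = 1: C(11,1)·(3)^1 = 11·3 = 33.
  V_q(n, t) = 1 + 33 = 34.
Step 2: q^n = 4^11 = 4194304.
Step 3: Hamming bound ⌊q^n / V_q(n,t)⌋ = ⌊4194304/34⌋ = 123361.
Step 4: Compare |C| = 204213 to 123361: violated.
The claimed |C| lies above the Hamming bound, so no 4-ary code of length 11 with d ≥ 3 can have 204213 codewords.


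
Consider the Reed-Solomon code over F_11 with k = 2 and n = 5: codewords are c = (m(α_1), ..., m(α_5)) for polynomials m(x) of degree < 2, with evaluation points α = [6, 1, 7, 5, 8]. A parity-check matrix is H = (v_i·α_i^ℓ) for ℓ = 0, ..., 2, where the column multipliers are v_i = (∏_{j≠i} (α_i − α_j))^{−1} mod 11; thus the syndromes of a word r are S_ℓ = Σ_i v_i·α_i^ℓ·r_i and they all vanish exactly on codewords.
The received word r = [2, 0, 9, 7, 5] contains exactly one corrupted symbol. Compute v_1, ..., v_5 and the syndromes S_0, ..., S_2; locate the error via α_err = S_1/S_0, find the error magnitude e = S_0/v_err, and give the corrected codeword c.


S = (5, 3, 4), error at position 4, error magnitude e = 1, c = [2, 0, 9, 6, 5].

Step 1: column multipliers v_i = (∏_{j≠i}(α_i − α_j))^{−1} mod 11.
  i = 1 (α = 6): (6−1)(6−7)(6−5)(6−8) = 5·(−1)·1·(−2) = 10 ≡ 10, so v_1 = 10^{−1} = 10 (mod 11).
  i = 2 (α = 1): (1−6)(1−7)(1−5)(1−8) = (−5)·(−6)·(−4)·(−7) = 840 ≡ 4, so v_2 = 4^{−1} = 3 (mod 11).
  i = 3 (α = 7): (7−6)(7−1)(7−5)(7−8) = 1·6·2·(−1) = −12 ≡ 10, so v_3 = 10^{−1} = 10 (mod 11).
  i = 4 (α = 5): (5−6)(5−1)(5−7)(5−8) = (−1)·4·(−2)·(−3) = −24 ≡ 9, so v_4 = 9^{−1} = 5 (mod 11).
  i = 5 (α = 8): (8−6)(8−1)(8−7)(8−5) = 2·7·1·3 = 42 ≡ 9, so v_5 = 9^{−1} = 5 (mod 11).
  v = [10, 3, 10, 5, 5].
Step 2: syndromes of r = [2, 0, 9, 7, 5] (all sums mod 11).
  S_0 = Σ v_i r_i = 10·2 + 3·0 + 10·9 + 5·7 + 5·5 = 170 ≡ 5.
  S_1 = Σ v_i α_i r_i = 10·6·2 + 3·1·0 + 10·7·9 + 5·5·7 + 5·8·5 = 1125 ≡ 3.
  α_i^2 mod 11 = [3, 1, 5, 3, 9].
  S_2 = Σ v_i α_i^2 r_i = 10·3·2 + 3·1·0 + 10·5·9 + 5·3·7 + 5·9·5 = 840 ≡ 4.
  S = (5, 3, 4) ≠ 0, so r is not a codeword (an error is present).
Step 3: locate the error. For a single error e at position i, S_ℓ = v_i·e·α_i^ℓ, so α_err = S_1/S_0.
  S_0^{−1} = 5^{−1} = 9 (mod 11), so α_err = 3·9 = 27 ≡ 5 = α_4. Error position i = 4.
  Consistency check: S_2/S_1 = 4·4 = 16 ≡ 5 = α_err ✓ (single-error assumption holds).
Step 4: error magnitude e = S_0/v_4 = S_0·∏_{j≠4}(α_4 − α_j) = 5·9 = 45 ≡ 1 (mod 11).
Step 5: correct position 4: c_4 = r_4 − e = 7 − 1 ≡ 6 (mod 11). Hence c = [2, 0, 9, 6, 5].
  Check: interpolating c through the α_i gives m(x) = 4 + 7·x (degree < 2) with m(α_i) = c_i for every i, so c is indeed a codeword.


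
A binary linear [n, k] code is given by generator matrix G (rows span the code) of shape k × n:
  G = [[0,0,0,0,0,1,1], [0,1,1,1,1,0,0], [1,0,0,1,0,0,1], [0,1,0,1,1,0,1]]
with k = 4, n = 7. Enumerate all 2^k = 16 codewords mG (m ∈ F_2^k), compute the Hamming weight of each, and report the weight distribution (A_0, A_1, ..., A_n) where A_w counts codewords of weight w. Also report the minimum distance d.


Weight distribution: A_0 = 1, A_2 = 3, A_3 = 4, A_4 = 3, A_5 = 4, A_6 = 1. Minimum distance d = 2.

Enumerate all 2^4 = 16 messages m ∈ F_2^4.
For each, compute codeword c = mG in F_2^7, then tally its weight.
  m = 0000 → c = 0000000, weight = 0.
  m = 1000 → c = 0000011, weight = 2.
  m = 0100 → c = 0111100, weight = 4.
  m = 1100 → c = 0111111, weight = 6.
  m = 0010 → c = 1001001, weight = 3.
  m = 1010 → c = 1001010, weight = 3.
  m = 0110 → c = 1110101, weight = 5.
  m = 1110 → c = 1110110, weight = 5.
  m = 0001 → c = 0101101, weight = 4.
  m = 1001 → c = 0101110, weight = 4.
  m = 0101 → c = 0010001, weight = 2.
  m = 1101 → c = 0010010, weight = 2.
  m = 0011 → c = 1100100, weight = 3.
  m = 1011 → c = 1100111, weight = 5.
  m = 0111 → c = 1011000, weight = 3.
  m = 1111 → c = 1011011, weight = 5.
Tally weights:
  weight 0: 1 codewords.
  weight 2: 3 codewords.
  weight 3: 4 codewords.
  weight 4: 3 codewords.
  weight 5: 4 codewords.
  weight 6: 1 codewords.
Minimum distance d = smallest w > 0 with A_w > 0 = 2.
Sanity: Σ A_w = 16 = 2^4 = 16 ✓.


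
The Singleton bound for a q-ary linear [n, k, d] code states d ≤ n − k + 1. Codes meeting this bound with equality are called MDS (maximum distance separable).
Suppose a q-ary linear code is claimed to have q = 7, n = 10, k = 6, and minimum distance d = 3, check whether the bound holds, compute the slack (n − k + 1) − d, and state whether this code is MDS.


Singleton RHS = n − k + 1 = 5, slack = 2, bound satisfied, not MDS.

Singleton bound: d ≤ n − k + 1.
Here n = 10, k = 6, so n − k + 1 = 5.
Given d = 3, check d ≤ 5: YES.
Slack = (n − k + 1) − d = 2.
The code is NOT MDS (slack = 2 > 0).
Description: the claimed parameters are [10, 6, 3]_7; such a code would be non-MDS.


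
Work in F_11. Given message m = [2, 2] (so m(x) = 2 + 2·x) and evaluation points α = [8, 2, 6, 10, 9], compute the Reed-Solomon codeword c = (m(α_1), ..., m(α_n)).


c = [7, 6, 3, 0, 9]

Message polynomial: m(x) = 2 + 2·x (mod 11).
For each evaluation point α_i, compute m(α_i) mod 11:
  α_1 = 8: Horner steps 2 → 7, so m(8) = 7.
  α_2 = 2: Horner steps 2 → 6, so m(2) = 6.
  α_3 = 6: Horner steps 2 → 3, so m(6) = 3.
  α_4 = 10: Horner steps 2 → 0, so m(10) = 0.
  α_5 = 9: Horner steps 2 → 9, so m(9) = 9.
Codeword c = [7, 6, 3, 0, 9] ∈ F_11^5.


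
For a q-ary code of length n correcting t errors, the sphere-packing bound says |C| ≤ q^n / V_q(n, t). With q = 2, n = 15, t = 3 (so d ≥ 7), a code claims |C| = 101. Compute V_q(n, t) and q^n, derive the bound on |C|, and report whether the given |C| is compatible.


V_q(n, t) = 576, q^n = 32768, Hamming bound = 56, |C| = 101 > bound (violated).

Step 1: Compute V_q(n, t) = Σ_{j=0}^3 C(n, j) (q−1)^j.
  j = 0: C(15,0)·(1)^0 = 1·1 = 1.
  j = 1: C(15,1)·(1)^1 = 15·1 = 15.
  j = 2: C(15,2)·(1)^2 = 105·1 = 105.
  j = 3: C(15,3)·(1)^3 = 455·1 = 455.
  V_q(n, t) = 1 + 15 + 105 + 455 = 576.
Step 2: q^n = 2^15 = 32768.
Step 3: Hamming bound ⌊q^n / V_q(n,t)⌋ = ⌊32768/576⌋ = 56.
Step 4: Compare |C| = 101 to 56: violated.
The claimed |C| lies above the Hamming bound, so no 2-ary code of length 15 with d ≥ 7 can have 101 codewords.


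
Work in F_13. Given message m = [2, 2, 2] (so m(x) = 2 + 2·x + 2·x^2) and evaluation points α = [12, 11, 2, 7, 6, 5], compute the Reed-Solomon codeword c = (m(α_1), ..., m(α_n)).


c = [2, 6, 1, 10, 8, 10]

Message polynomial: m(x) = 2 + 2·x + 2·x^2 (mod 13).
For each evaluation point α_i, compute m(α_i) mod 13:
  α_1 = 12: Horner steps 2 → 0 → 2, so m(12) = 2.
  α_2 = 11: Horner steps 2 → 11 → 6, so m(11) = 6.
  α_3 = 2: Horner steps 2 → 6 → 1, so m(2) = 1.
  α_4 = 7: Horner steps 2 → 3 → 10, so m(7) = 10.
  α_5 = 6: Horner steps 2 → 1 → 8, so m(6) = 8.
  α_6 = 5: Horner steps 2 → 12 → 10, so m(5) = 10.
Codeword c = [2, 6, 1, 10, 8, 10] ∈ F_13^6.


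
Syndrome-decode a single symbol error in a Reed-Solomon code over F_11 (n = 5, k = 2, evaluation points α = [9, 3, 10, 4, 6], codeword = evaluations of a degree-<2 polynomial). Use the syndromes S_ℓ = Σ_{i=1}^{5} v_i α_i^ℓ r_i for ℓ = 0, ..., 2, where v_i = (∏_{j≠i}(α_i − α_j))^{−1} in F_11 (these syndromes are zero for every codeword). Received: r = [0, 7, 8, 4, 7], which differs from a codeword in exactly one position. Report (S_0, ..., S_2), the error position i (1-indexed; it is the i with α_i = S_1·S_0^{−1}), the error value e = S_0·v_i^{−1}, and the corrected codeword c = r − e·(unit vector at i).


S = (7, 9, 10), error at position 5, error magnitude e = 9, c = [0, 7, 8, 4, 9].

Step 1: column multipliers v_i = (∏_{j≠i}(α_i − α_j))^{−1} mod 11.
  i = 1 (α = 9): (9−3)(9−10)(9−4)(9−6) = 6·(−1)·5·3 = −90 ≡ 9, so v_1 = 9^{−1} = 5 (mod 11).
  i = 2 (α = 3): (3−9)(3−10)(3−4)(3−6) = (−6)·(−7)·(−1)·(−3) = 126 ≡ 5, so v_2 = 5^{−1} = 9 (mod 11).
  i = 3 (α = 10): (10−9)(10−3)(10−4)(10−6) = 1·7·6·4 = 168 ≡ 3, so v_3 = 3^{−1} = 4 (mod 11).
  i = 4 (α = 4): (4−9)(4−3)(4−10)(4−6) = (−5)·1·(−6)·(−2) = −60 ≡ 6, so v_4 = 6^{−1} = 2 (mod 11).
  i = 5 (α = 6): (6−9)(6−3)(6−10)(6−4) = (−3)·3·(−4)·2 = 72 ≡ 6, so v_5 = 6^{−1} = 2 (mod 11).
  v = [5, 9, 4, 2, 2].
Step 2: syndromes of r = [0, 7, 8, 4, 7] (all sums mod 11).
  S_0 = Σ v_i r_i = 5·0 + 9·7 + 4·8 + 2·4 + 2·7 = 117 ≡ 7.
  S_1 = Σ v_i α_i r_i = 5·9·0 + 9·3·7 + 4·10·8 + 2·4·4 + 2·6·7 = 625 ≡ 9.
  α_i^2 mod 11 = [4, 9, 1, 5, 3].
  S_2 = Σ v_i α_i^2 r_i = 5·4·0 + 9·9·7 + 4·1·8 + 2·5·4 + 2·3·7 = 681 ≡ 10.
  S = (7, 9, 10) ≠ 0, so r is not a codeword (an error is present).
Step 3: locate the error. For a single error e at position i, S_ℓ = v_i·e·α_i^ℓ, so α_err = S_1/S_0.
  S_0^{−1} = 7^{−1} = 8 (mod 11), so α_err = 9·8 = 72 ≡ 6 = α_5. Error position i = 5.
  Consistency check: S_2/S_1 = 10·5 = 50 ≡ 6 = α_err ✓ (single-error assumption holds).
Step 4: error magnitude e = S_0/v_5 = S_0·∏_{j≠5}(α_5 − α_j) = 7·6 = 42 ≡ 9 (mod 11).
Step 5: correct position 5: c_5 = r_5 − e = 7 − 9 ≡ 9 (mod 11). Hence c = [0, 7, 8, 4, 9].
  Check: interpolating c through the α_i gives m(x) = 5 + 8·x (degree < 2) with m(α_i) = c_i for every i, so c is indeed a codeword.


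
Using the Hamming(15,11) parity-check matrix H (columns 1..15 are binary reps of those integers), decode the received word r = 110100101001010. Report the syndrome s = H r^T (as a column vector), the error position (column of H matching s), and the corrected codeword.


s = (1, 0, 1, 1)^T, error position = 11, corrected codeword c = 110100101011010

Compute s = H r^T mod 2 one row at a time:
  s_1 = 0 + 1 + 0 + 0 + 1 + 0 + 1 + 0 = 3 ≡ 1 (mod 2).
  s_2 = 1 + 0 + 0 + 1 + 1 + 0 + 1 + 0 = 4 ≡ 0 (mod 2).
  s_3 = 1 + 0 + 0 + 1 + 0 + 0 + 1 + 0 = 3 ≡ 1 (mod 2).
  s_4 = 1 + 0 + 0 + 1 + 1 + 0 + 0 + 0 = 3 ≡ 1 (mod 2).
s = (1, 0, 1, 1)^T — this equals column 11 of H (binary 1011), so error is at position 11.
Correct: flip bit 11 of r = 110100101001010 to get c = 110100101011010.


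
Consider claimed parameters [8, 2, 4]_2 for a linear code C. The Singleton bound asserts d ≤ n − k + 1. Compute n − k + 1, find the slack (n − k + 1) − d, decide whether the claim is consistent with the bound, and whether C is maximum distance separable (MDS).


Singleton RHS = n − k + 1 = 7, slack = 3, bound satisfied, not MDS.

Singleton bound: d ≤ n − k + 1.
Here n = 8, k = 2, so n − k + 1 = 7.
Given d = 4, check d ≤ 7: YES.
Slack = (n − k + 1) − d = 3.
The code is NOT MDS (slack = 3 > 0).
Description: the claimed parameters are [8, 2, 4]_2; such a code would be non-MDS.


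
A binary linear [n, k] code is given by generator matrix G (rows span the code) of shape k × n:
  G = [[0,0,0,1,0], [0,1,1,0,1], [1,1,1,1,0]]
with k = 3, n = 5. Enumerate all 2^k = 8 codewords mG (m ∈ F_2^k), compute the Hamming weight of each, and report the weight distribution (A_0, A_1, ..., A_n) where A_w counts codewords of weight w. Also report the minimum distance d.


Weight distribution: A_0 = 1, A_1 = 1, A_2 = 1, A_3 = 3, A_4 = 2. Minimum distance d = 1.

Enumerate all 2^3 = 8 messages m ∈ F_2^3.
For each, compute codeword c = mG in F_2^5, then tally its weight.
  m = 000 → c = 00000, weight = 0.
  m = 100 → c = 00010, weight = 1.
  m = 010 → c = 01101, weight = 3.
  m = 110 → c = 01111, weight = 4.
  m = 001 → c = 11110, weight = 4.
  m = 101 → c = 11100, weight = 3.
  m = 011 → c = 10011, weight = 3.
  m = 111 → c = 10001, weight = 2.
Tally weights:
  weight 0: 1 codewords.
  weight 1: 1 codewords.
  weight 2: 1 codewords.
  weight 3: 3 codewords.
  weight 4: 2 codewords.
Minimum distance d = smallest w > 0 with A_w > 0 = 1.
Sanity: Σ A_w = 8 = 2^3 = 8 ✓.


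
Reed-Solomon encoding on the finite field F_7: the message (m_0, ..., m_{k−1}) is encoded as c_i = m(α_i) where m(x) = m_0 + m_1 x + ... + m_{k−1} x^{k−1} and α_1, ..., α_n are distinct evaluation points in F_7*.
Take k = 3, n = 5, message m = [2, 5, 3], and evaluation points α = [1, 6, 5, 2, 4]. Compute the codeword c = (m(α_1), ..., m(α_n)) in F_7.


c = [3, 0, 4, 3, 0]

Message polynomial: m(x) = 2 + 5·x + 3·x^2 (mod 7).
For each evaluation point α_i, compute m(α_i) mod 7:
  α_1 = 1: Horner steps 3 → 1 → 3, so m(1) = 3.
  α_2 = 6: Horner steps 3 → 2 → 0, so m(6) = 0.
  α_3 = 5: Horner steps 3 → 6 → 4, so m(5) = 4.
  α_4 = 2: Horner steps 3 → 4 → 3, so m(2) = 3.
  α_5 = 4: Horner steps 3 → 3 → 0, so m(4) = 0.
Codeword c = [3, 0, 4, 3, 0] ∈ F_7^5.


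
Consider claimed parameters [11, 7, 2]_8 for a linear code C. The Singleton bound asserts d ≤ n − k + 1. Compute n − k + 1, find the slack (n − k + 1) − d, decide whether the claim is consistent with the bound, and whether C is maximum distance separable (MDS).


Singleton RHS = n − k + 1 = 5, slack = 3, bound satisfied, not MDS.

Singleton bound: d ≤ n − k + 1.
Here n = 11, k = 7, so n − k + 1 = 5.
Given d = 2, check d ≤ 5: YES.
Slack = (n − k + 1) − d = 3.
The code is NOT MDS (slack = 3 > 0).
Description: the claimed parameters are [11, 7, 2]_8; such a code would be non-MDS.


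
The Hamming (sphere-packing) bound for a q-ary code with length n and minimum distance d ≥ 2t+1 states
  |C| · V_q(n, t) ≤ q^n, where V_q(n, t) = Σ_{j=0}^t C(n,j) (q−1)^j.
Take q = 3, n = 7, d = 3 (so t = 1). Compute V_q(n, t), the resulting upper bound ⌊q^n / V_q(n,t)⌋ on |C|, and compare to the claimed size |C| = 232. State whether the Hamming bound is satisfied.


V_q(n, t) = 15, q^n = 2187, Hamming bound = 145, |C| = 232 > bound (violated).

Step 1: Compute V_q(n, t) = Σ_{j=0}^1 C(n, j) (q−1)^j.
  j = 0: C(7,0)·(2)^0 = 1·1 = 1.
  j = 1: C(7,1)·(2)^1 = 7·2 = 14.
  V_q(n, t) = 1 + 14 = 15.
Step 2: q^n = 3^7 = 2187.
Step 3: Hamming bound ⌊q^n / V_q(n,t)⌋ = ⌊2187/15⌋ = 145.
Step 4: Compare |C| = 232 to 145: violated.
The claimed |C| lies above the Hamming bound, so no 3-ary code of length 7 with d ≥ 3 can have 232 codewords.


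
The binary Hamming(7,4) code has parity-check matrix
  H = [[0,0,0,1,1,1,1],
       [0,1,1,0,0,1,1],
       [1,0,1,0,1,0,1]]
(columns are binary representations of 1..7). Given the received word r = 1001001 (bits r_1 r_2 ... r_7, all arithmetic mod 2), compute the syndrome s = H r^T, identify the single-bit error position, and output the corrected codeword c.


s = (0, 1, 0)^T, error position = 2, corrected codeword c = 1101001

Compute s = H r^T mod 2 one row at a time:
  s_1 = 1 + 0 + 0 + 1 = 2 ≡ 0 (mod 2).
  s_2 = 0 + 0 + 0 + 1 = 1 ≡ 1 (mod 2).
  s_3 = 1 + 0 + 0 + 1 = 2 ≡ 0 (mod 2).
s = (0, 1, 0)^T — this equals column 2 of H (binary 010), so error is at position 2.
Correct: flip bit 2 of r = 1001001 to get c = 1101001.


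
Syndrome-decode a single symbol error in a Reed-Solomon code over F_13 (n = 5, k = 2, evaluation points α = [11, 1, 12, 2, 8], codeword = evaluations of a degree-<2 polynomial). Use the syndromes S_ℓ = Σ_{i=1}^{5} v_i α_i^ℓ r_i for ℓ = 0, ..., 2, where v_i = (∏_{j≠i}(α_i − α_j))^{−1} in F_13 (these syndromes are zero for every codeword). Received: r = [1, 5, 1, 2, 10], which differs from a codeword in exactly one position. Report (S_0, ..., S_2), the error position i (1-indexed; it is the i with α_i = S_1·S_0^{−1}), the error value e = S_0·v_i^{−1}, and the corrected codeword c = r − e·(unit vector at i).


S = (5, 8, 5), error at position 3, error magnitude e = 3, c = [1, 5, 11, 2, 10].

Step 1: column multipliers v_i = (∏_{j≠i}(α_i − α_j))^{−1} mod 13.
  i = 1 (α = 11): (11−1)(11−12)(11−2)(11−8) = 10·(−1)·9·3 = −270 ≡ 3, so v_1 = 3^{−1} = 9 (mod 13).
  i = 2 (α = 1): (1−11)(1−12)(1−2)(1−8) = (−10)·(−11)·(−1)·(−7) = 770 ≡ 3, so v_2 = 3^{−1} = 9 (mod 13).
  i = 3 (α = 12): (12−11)(12−1)(12−2)(12−8) = 1·11·10·4 = 440 ≡ 11, so v_3 = 11^{−1} = 6 (mod 13).
  i = 4 (α = 2): (2−11)(2−1)(2−12)(2−8) = (−9)·1·(−10)·(−6) = −540 ≡ 6, so v_4 = 6^{−1} = 11 (mod 13).
  i = 5 (α = 8): (8−11)(8−1)(8−12)(8−2) = (−3)·7·(−4)·6 = 504 ≡ 10, so v_5 = 10^{−1} = 4 (mod 13).
  v = [9, 9, 6, 11, 4].
Step 2: syndromes of r = [1, 5, 1, 2, 10] (all sums mod 13).
  S_0 = Σ v_i r_i = 9·1 + 9·5 + 6·1 + 11·2 + 4·10 = 122 ≡ 5.
  S_1 = Σ v_i α_i r_i = 9·11·1 + 9·1·5 + 6·12·1 + 11·2·2 + 4·8·10 = 580 ≡ 8.
  α_i^2 mod 13 = [4, 1, 1, 4, 12].
  S_2 = Σ v_i α_i^2 r_i = 9·4·1 + 9·1·5 + 6·1·1 + 11·4·2 + 4·12·10 = 655 ≡ 5.
  S = (5, 8, 5) ≠ 0, so r is not a codeword (an error is present).
Step 3: locate the error. For a single error e at position i, S_ℓ = v_i·e·α_i^ℓ, so α_err = S_1/S_0.
  S_0^{−1} = 5^{−1} = 8 (mod 13), so α_err = 8·8 = 64 ≡ 12 = α_3. Error position i = 3.
  Consistency check: S_2/S_1 = 5·5 = 25 ≡ 12 = α_err ✓ (single-error assumption holds).
Step 4: error magnitude e = S_0/v_3 = S_0·∏_{j≠3}(α_3 − α_j) = 5·11 = 55 ≡ 3 (mod 13).
Step 5: correct position 3: c_3 = r_3 − e = 1 − 3 ≡ 11 (mod 13). Hence c = [1, 5, 11, 2, 10].
  Check: interpolating c through the α_i gives m(x) = 8 + 10·x (degree < 2) with m(α_i) = c_i for every i, so c is indeed a codeword.


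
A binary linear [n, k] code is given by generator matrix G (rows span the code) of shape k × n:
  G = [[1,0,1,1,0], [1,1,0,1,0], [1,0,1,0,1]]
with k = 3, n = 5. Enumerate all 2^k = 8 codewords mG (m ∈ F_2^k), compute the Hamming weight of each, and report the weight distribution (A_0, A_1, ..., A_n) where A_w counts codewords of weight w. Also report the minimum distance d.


Weight distribution: A_0 = 1, A_2 = 2, A_3 = 4, A_4 = 1. Minimum distance d = 2.

Enumerate all 2^3 = 8 messages m ∈ F_2^3.
For each, compute codeword c = mG in F_2^5, then tally its weight.
  m = 000 → c = 00000, weight = 0.
  m = 100 → c = 10110, weight = 3.
  m = 010 → c = 11010, weight = 3.
  m = 110 → c = 01100, weight = 2.
  m = 001 → c = 10101, weight = 3.
  m = 101 → c = 00011, weight = 2.
  m = 011 → c = 01111, weight = 4.
  m = 111 → c = 11001, weight = 3.
Tally weights:
  weight 0: 1 codewords.
  weight 2: 2 codewords.
  weight 3: 4 codewords.
  weight 4: 1 codewords.
Minimum distance d = smallest w > 0 with A_w > 0 = 2.
Sanity: Σ A_w = 8 = 2^3 = 8 ✓.


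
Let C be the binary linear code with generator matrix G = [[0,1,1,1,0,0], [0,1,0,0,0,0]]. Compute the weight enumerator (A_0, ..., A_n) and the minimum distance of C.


Weight distribution: A_0 = 1, A_1 = 1, A_2 = 1, A_3 = 1. Minimum distance d = 1.

Enumerate all 2^2 = 4 messages m ∈ F_2^2.
For each, compute codeword c = mG in F_2^6, then tally its weight.
  m = 00 → c = 000000, weight = 0.
  m = 10 → c = 011100, weight = 3.
  m = 01 → c = 010000, weight = 1.
  m = 11 → c = 001100, weight = 2.
Tally weights:
  weight 0: 1 codewords.
  weight 1: 1 codewords.
  weight 2: 1 codewords.
  weight 3: 1 codewords.
Minimum distance d = smallest w > 0 with A_w > 0 = 1.
Sanity: Σ A_w = 4 = 2^2 = 4 ✓.


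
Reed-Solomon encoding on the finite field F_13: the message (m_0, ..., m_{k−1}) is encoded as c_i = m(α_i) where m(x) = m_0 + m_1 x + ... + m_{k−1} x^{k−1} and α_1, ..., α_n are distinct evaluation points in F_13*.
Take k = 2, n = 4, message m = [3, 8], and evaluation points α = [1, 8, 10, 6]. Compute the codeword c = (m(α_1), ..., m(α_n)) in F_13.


c = [11, 2, 5, 12]

Message polynomial: m(x) = 3 + 8·x (mod 13).
For each evaluation point α_i, compute m(α_i) mod 13:
  α_1 = 1: Horner steps 8 → 11, so m(1) = 11.
  α_2 = 8: Horner steps 8 → 2, so m(8) = 2.
  α_3 = 10: Horner steps 8 → 5, so m(10) = 5.
  α_4 = 6: Horner steps 8 → 12, so m(6) = 12.
Codeword c = [11, 2, 5, 12] ∈ F_13^4.


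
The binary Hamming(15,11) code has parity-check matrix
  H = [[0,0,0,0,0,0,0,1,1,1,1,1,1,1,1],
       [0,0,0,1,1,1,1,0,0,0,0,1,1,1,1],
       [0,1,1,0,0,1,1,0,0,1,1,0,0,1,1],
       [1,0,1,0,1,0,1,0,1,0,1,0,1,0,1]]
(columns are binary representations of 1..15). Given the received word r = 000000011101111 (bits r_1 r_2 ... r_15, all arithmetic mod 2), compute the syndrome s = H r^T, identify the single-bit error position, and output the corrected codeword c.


s = (1, 0, 1, 1)^T, error position = 11, corrected codeword c = 000000011111111

Compute s = H r^T mod 2 one row at a time:
  s_1 = 1 + 1 + 1 + 0 + 1 + 1 + 1 + 1 = 7 ≡ 1 (mod 2).
  s_2 = 0 + 0 + 0 + 0 + 1 + 1 + 1 + 1 = 4 ≡ 0 (mod 2).
  s_3 = 0 + 0 + 0 + 0 + 1 + 0 + 1 + 1 = 3 ≡ 1 (mod 2).
  s_4 = 0 + 0 + 0 + 0 + 1 + 0 + 1 + 1 = 3 ≡ 1 (mod 2).
s = (1, 0, 1, 1)^T — this equals column 11 of H (binary 1011), so error is at position 11.
Correct: flip bit 11 of r = 000000011101111 to get c = 000000011111111.


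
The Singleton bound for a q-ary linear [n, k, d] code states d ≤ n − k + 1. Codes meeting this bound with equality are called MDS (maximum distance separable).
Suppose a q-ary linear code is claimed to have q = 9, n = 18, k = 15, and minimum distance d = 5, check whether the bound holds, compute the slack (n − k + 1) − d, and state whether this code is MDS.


Singleton RHS = n − k + 1 = 4, slack = -1, bound violated (no such code; not MDS).

Singleton bound: d ≤ n − k + 1.
Here n = 18, k = 15, so n − k + 1 = 4.
Given d = 5, check d ≤ 4: NO.
Slack = (n − k + 1) − d = -1.
The slack is negative: d = 5 exceeds n − k + 1 = 4 by 1, so the Singleton bound is violated and no linear [18, 15, 5]_9 code can exist. In particular it is not MDS (MDS requires d = n − k + 1 exactly).
Description: the claimed parameters are [18, 15, 5]_9; such a code would be impossible (violates the Singleton bound).


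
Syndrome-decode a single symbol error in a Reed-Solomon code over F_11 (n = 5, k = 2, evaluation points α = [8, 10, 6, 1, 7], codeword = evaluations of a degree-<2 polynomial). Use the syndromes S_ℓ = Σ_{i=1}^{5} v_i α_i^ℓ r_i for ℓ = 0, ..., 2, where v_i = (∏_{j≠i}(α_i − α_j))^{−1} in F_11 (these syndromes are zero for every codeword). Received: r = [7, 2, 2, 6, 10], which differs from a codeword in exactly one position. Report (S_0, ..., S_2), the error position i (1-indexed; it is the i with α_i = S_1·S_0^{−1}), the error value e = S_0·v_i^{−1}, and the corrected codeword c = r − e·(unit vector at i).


S = (8, 3, 8), error at position 2, error magnitude e = 1, c = [7, 1, 2, 6, 10].

Step 1: column multipliers v_i = (∏_{j≠i}(α_i − α_j))^{−1} mod 11.
  i = 1 (α = 8): (8−10)(8−6)(8−1)(8−7) = (−2)·2·7·1 = −28 ≡ 5, so v_1 = 5^{−1} = 9 (mod 11).
  i = 2 (α = 10): (10−8)(10−6)(10−1)(10−7) = 2·4·9·3 = 216 ≡ 7, so v_2 = 7^{−1} = 8 (mod 11).
  i = 3 (α = 6): (6−8)(6−10)(6−1)(6−7) = (−2)·(−4)·5·(−1) = −40 ≡ 4, so v_3 = 4^{−1} = 3 (mod 11).
  i = 4 (α = 1): (1−8)(1−10)(1−6)(1−7) = (−7)·(−9)·(−5)·(−6) = 1890 ≡ 9, so v_4 = 9^{−1} = 5 (mod 11).
  i = 5 (α = 7): (7−8)(7−10)(7−6)(7−1) = (−1)·(−3)·1·6 = 18 ≡ 7, so v_5 = 7^{−1} = 8 (mod 11).
  v = [9, 8, 3, 5, 8].
Step 2: syndromes of r = [7, 2, 2, 6, 10] (all sums mod 11).
  S_0 = Σ v_i r_i = 9·7 + 8·2 + 3·2 + 5·6 + 8·10 = 195 ≡ 8.
  S_1 = Σ v_i α_i r_i = 9·8·7 + 8·10·2 + 3·6·2 + 5·1·6 + 8·7·10 = 1290 ≡ 3.
  α_i^2 mod 11 = [9, 1, 3, 1, 5].
  S_2 = Σ v_i α_i^2 r_i = 9·9·7 + 8·1·2 + 3·3·2 + 5·1·6 + 8·5·10 = 1031 ≡ 8.
  S = (8, 3, 8) ≠ 0, so r is not a codeword (an error is present).
Step 3: locate the error. For a single error e at position i, S_ℓ = v_i·e·α_i^ℓ, so α_err = S_1/S_0.
  S_0^{−1} = 8^{−1} = 7 (mod 11), so α_err = 3·7 = 21 ≡ 10 = α_2. Error position i = 2.
  Consistency check: S_2/S_1 = 8·4 = 32 ≡ 10 = α_err ✓ (single-error assumption holds).
Step 4: error magnitude e = S_0/v_2 = S_0·∏_{j≠2}(α_2 − α_j) = 8·7 = 56 ≡ 1 (mod 11).
Step 5: correct position 2: c_2 = r_2 − e = 2 − 1 ≡ 1 (mod 11). Hence c = [7, 1, 2, 6, 10].
  Check: interpolating c through the α_i gives m(x) = 9 + 8·x (degree < 2) with m(α_i) = c_i for every i, so c is indeed a codeword.


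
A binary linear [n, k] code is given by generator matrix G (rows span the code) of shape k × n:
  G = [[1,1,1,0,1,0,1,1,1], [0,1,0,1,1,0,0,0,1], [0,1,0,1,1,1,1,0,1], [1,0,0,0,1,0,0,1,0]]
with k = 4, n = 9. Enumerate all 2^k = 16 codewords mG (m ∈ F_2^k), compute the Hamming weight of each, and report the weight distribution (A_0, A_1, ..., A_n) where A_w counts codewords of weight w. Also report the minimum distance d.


Weight distribution: A_0 = 1, A_2 = 1, A_3 = 1, A_4 = 5, A_5 = 4, A_6 = 1, A_7 = 3. Minimum distance d = 2.

Enumerate all 2^4 = 16 messages m ∈ F_2^4.
For each, compute codeword c = mG in F_2^9, then tally its weight.
  m = 0000 → c = 000000000, weight = 0.
  m = 1000 → c = 111010111, weight = 7.
  m = 0100 → c = 010110001, weight = 4.
  m = 1100 → c = 101100110, weight = 5.
  m = 0010 → c = 010111101, weight = 6.
  m = 1010 → c = 101101010, weight = 5.
  m = 0110 → c = 000001100, weight = 2.
  m = 1110 → c = 111011011, weight = 7.
  m = 0001 → c = 100010010, weight = 3.
  m = 1001 → c = 011000101, weight = 4.
  m = 0101 → c = 110100011, weight = 5.
  m = 1101 → c = 001110100, weight = 4.
  m = 0011 → c = 110101111, weight = 7.
  m = 1011 → c = 001111000, weight = 4.
  m = 0111 → c = 100011110, weight = 5.
  m = 1111 → c = 011001001, weight = 4.
Tally weights:
  weight 0: 1 codewords.
  weight 2: 1 codewords.
  weight 3: 1 codewords.
  weight 4: 5 codewords.
  weight 5: 4 codewords.
  weight 6: 1 codewords.
  weight 7: 3 codewords.
Minimum distance d = smallest w > 0 with A_w > 0 = 2.
Sanity: Σ A_w = 16 = 2^4 = 16 ✓.


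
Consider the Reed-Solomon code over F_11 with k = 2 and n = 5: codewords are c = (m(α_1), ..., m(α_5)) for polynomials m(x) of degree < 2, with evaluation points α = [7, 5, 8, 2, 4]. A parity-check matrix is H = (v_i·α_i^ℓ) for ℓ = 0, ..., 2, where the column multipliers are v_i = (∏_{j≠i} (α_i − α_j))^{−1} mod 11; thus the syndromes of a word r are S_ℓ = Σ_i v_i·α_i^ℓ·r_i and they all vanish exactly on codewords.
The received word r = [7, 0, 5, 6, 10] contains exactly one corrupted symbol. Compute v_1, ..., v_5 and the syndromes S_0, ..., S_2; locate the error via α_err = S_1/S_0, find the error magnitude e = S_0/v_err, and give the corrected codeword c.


S = (7, 6, 2), error at position 5, error magnitude e = 8, c = [7, 0, 5, 6, 2].

Step 1: column multipliers v_i = (∏_{j≠i}(α_i − α_j))^{−1} mod 11.
  i = 1 (α = 7): (7−5)(7−8)(7−2)(7−4) = 2·(−1)·5·3 = −30 ≡ 3, so v_1 = 3^{−1} = 4 (mod 11).
  i = 2 (α = 5): (5−7)(5−8)(5−2)(5−4) = (−2)·(−3)·3·1 = 18 ≡ 7, so v_2 = 7^{−1} = 8 (mod 11).
  i = 3 (α = 8): (8−7)(8−5)(8−2)(8−4) = 1·3·6·4 = 72 ≡ 6, so v_3 = 6^{−1} = 2 (mod 11).
  i = 4 (α = 2): (2−7)(2−5)(2−8)(2−4) = (−5)·(−3)·(−6)·(−2) = 180 ≡ 4, so v_4 = 4^{−1} = 3 (mod 11).
  i = 5 (α = 4): (4−7)(4−5)(4−8)(4−2) = (−3)·(−1)·(−4)·2 = −24 ≡ 9, so v_5 = 9^{−1} = 5 (mod 11).
  v = [4, 8, 2, 3, 5].
Step 2: syndromes of r = [7, 0, 5, 6, 10] (all sums mod 11).
  S_0 = Σ v_i r_i = 4·7 + 8·0 + 2·5 + 3·6 + 5·10 = 106 ≡ 7.
  S_1 = Σ v_i α_i r_i = 4·7·7 + 8·5·0 + 2·8·5 + 3·2·6 + 5·4·10 = 512 ≡ 6.
  α_i^2 mod 11 = [5, 3, 9, 4, 5].
  S_2 = Σ v_i α_i^2 r_i = 4·5·7 + 8·3·0 + 2·9·5 + 3·4·6 + 5·5·10 = 552 ≡ 2.
  S = (7, 6, 2) ≠ 0, so r is not a codeword (an error is present).
Step 3: locate the error. For a single error e at position i, S_ℓ = v_i·e·α_i^ℓ, so α_err = S_1/S_0.
  S_0^{−1} = 7^{−1} = 8 (mod 11), so α_err = 6·8 = 48 ≡ 4 = α_5. Error position i = 5.
  Consistency check: S_2/S_1 = 2·2 = 4 ≡ 4 = α_err ✓ (single-error assumption holds).
Step 4: error magnitude e = S_0/v_5 = S_0·∏_{j≠5}(α_5 − α_j) = 7·9 = 63 ≡ 8 (mod 11).
Step 5: correct position 5: c_5 = r_5 − e = 10 − 8 ≡ 2 (mod 11). Hence c = [7, 0, 5, 6, 2].
  Check: interpolating c through the α_i gives m(x) = 10 + 9·x (degree < 2) with m(α_i) = c_i for every i, so c is indeed a codeword.


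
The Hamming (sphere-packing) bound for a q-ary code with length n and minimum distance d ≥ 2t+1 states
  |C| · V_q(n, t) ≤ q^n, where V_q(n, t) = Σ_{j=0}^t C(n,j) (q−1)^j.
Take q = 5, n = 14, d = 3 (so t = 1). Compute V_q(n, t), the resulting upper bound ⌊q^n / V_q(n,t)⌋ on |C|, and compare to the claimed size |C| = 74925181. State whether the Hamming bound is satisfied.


V_q(n, t) = 57, q^n = 6103515625, Hamming bound = 107079221, |C| = 74925181 ≤ bound (satisfied).

Step 1: Compute V_q(n, t) = Σ_{j=0}^1 C(n, j) (q−1)^j.
  j = 0: C(14,0)·(4)^0 = 1·1 = 1.
  j = 1: C(14,1)·(4)^1 = 14·4 = 56.
  V_q(n, t) = 1 + 56 = 57.
Step 2: q^n = 5^14 = 6103515625.
Step 3: Hamming bound ⌊q^n / V_q(n,t)⌋ = ⌊6103515625/57⌋ = 107079221.
Step 4: Compare |C| = 74925181 to 107079221: satisfied.
The claimed |C| lies below the Hamming bound.


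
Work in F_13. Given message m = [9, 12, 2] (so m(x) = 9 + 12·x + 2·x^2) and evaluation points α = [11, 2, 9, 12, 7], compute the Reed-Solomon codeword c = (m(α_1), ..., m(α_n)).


c = [6, 2, 6, 12, 9]

Message polynomial: m(x) = 9 + 12·x + 2·x^2 (mod 13).
For each evaluation point α_i, compute m(α_i) mod 13:
  α_1 = 11: Horner steps 2 → 8 → 6, so m(11) = 6.
  α_2 = 2: Horner steps 2 → 3 → 2, so m(2) = 2.
  α_3 = 9: Horner steps 2 → 4 → 6, so m(9) = 6.
  α_4 = 12: Horner steps 2 → 10 → 12, so m(12) = 12.
  α_5 = 7: Horner steps 2 → 0 → 9, so m(7) = 9.
Codeword c = [6, 2, 6, 12, 9] ∈ F_13^5.


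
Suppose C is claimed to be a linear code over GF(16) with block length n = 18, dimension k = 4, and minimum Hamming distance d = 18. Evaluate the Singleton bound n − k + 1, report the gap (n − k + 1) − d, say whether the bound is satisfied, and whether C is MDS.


Singleton RHS = n − k + 1 = 15, slack = -3, bound violated (no such code; not MDS).

Singleton bound: d ≤ n − k + 1.
Here n = 18, k = 4, so n − k + 1 = 15.
Given d = 18, check d ≤ 15: NO.
Slack = (n − k + 1) − d = -3.
The slack is negative: d = 18 exceeds n − k + 1 = 15 by 3, so the Singleton bound is violated and no linear [18, 4, 18]_16 code can exist. In particular it is not MDS (MDS requires d = n − k + 1 exactly).
Description: the claimed parameters are [18, 4, 18]_16; such a code would be impossible (violates the Singleton bound).


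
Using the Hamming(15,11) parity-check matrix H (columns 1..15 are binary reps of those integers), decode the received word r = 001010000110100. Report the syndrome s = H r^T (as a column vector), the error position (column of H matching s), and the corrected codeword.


s = (1, 0, 1, 0)^T, error position = 10, corrected codeword c = 001010000010100

Compute s = H r^T mod 2 one row at a time:
  s_1 = 0 + 0 + 1 + 1 + 0 + 1 + 0 + 0 = 3 ≡ 1 (mod 2).
  s_2 = 0 + 1 + 0 + 0 + 0 + 1 + 0 + 0 = 2 ≡ 0 (mod 2).
  s_3 = 0 + 1 + 0 + 0 + 1 + 1 + 0 + 0 = 3 ≡ 1 (mod 2).
  s_4 = 0 + 1 + 1 + 0 + 0 + 1 + 1 + 0 = 4 ≡ 0 (mod 2).
s = (1, 0, 1, 0)^T — this equals column 10 of H (binary 1010), so error is at position 10.
Correct: flip bit 10 of r = 001010000110100 to get c = 001010000010100.


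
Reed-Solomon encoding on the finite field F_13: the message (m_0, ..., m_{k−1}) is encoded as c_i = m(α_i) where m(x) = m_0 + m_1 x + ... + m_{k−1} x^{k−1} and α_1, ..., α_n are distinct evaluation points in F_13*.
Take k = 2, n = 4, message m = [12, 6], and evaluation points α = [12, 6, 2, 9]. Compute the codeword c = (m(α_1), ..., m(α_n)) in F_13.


c = [6, 9, 11, 1]

Message polynomial: m(x) = 12 + 6·x (mod 13).
For each evaluation point α_i, compute m(α_i) mod 13:
  α_1 = 12: Horner steps 6 → 6, so m(12) = 6.
  α_2 = 6: Horner steps 6 → 9, so m(6) = 9.
  α_3 = 2: Horner steps 6 → 11, so m(2) = 11.
  α_4 = 9: Horner steps 6 → 1, so m(9) = 1.
Codeword c = [6, 9, 11, 1] ∈ F_13^4.


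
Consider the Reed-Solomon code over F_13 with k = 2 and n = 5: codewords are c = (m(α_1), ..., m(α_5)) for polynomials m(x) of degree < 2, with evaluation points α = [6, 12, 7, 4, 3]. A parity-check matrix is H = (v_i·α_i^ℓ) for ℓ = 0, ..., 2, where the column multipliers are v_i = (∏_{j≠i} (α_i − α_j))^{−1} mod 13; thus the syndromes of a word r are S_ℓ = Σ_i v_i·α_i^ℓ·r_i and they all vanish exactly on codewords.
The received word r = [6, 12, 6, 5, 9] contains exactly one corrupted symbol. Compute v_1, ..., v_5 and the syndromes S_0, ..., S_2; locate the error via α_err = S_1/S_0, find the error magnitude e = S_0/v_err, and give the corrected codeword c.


S = (10, 8, 9), error at position 1, error magnitude e = 9, c = [10, 12, 6, 5, 9].

Step 1: column multipliers v_i = (∏_{j≠i}(α_i − α_j))^{−1} mod 13.
  i = 1 (α = 6): (6−12)(6−7)(6−4)(6−3) = (−6)·(−1)·2·3 = 36 ≡ 10, so v_1 = 10^{−1} = 4 (mod 13).
  i = 2 (α = 12): (12−6)(12−7)(12−4)(12−3) = 6·5·8·9 = 2160 ≡ 2, so v_2 = 2^{−1} = 7 (mod 13).
  i = 3 (α = 7): (7−6)(7−12)(7−4)(7−3) = 1·(−5)·3·4 = −60 ≡ 5, so v_3 = 5^{−1} = 8 (mod 13).
  i = 4 (α = 4): (4−6)(4−12)(4−7)(4−3) = (−2)·(−8)·(−3)·1 = −48 ≡ 4, so v_4 = 4^{−1} = 10 (mod 13).
  i = 5 (α = 3): (3−6)(3−12)(3−7)(3−4) = (−3)·(−9)·(−4)·(−1) = 108 ≡ 4, so v_5 = 4^{−1} = 10 (mod 13).
  v = [4, 7, 8, 10, 10].
Step 2: syndromes of r = [6, 12, 6, 5, 9] (all sums mod 13).
  S_0 = Σ v_i r_i = 4·6 + 7·12 + 8·6 + 10·5 + 10·9 = 296 ≡ 10.
  S_1 = Σ v_i α_i r_i = 4·6·6 + 7·12·12 + 8·7·6 + 10·4·5 + 10·3·9 = 1958 ≡ 8.
  α_i^2 mod 13 = [10, 1, 10, 3, 9].
  S_2 = Σ v_i α_i^2 r_i = 4·10·6 + 7·1·12 + 8·10·6 + 10·3·5 + 10·9·9 = 1764 ≡ 9.
  S = (10, 8, 9) ≠ 0, so r is not a codeword (an error is present).
Step 3: locate the error. For a single error e at position i, S_ℓ = v_i·e·α_i^ℓ, so α_err = S_1/S_0.
  S_0^{−1} = 10^{−1} = 4 (mod 13), so α_err = 8·4 = 32 ≡ 6 = α_1. Error position i = 1.
  Consistency check: S_2/S_1 = 9·5 = 45 ≡ 6 = α_err ✓ (single-error assumption holds).
Step 4: error magnitude e = S_0/v_1 = S_0·∏_{j≠1}(α_1 − α_j) = 10·10 = 100 ≡ 9 (mod 13).
Step 5: correct position 1: c_1 = r_1 − e = 6 − 9 ≡ 10 (mod 13). Hence c = [10, 12, 6, 5, 9].
  Check: interpolating c through the α_i gives m(x) = 8 + 9·x (degree < 2) with m(α_i) = c_i for every i, so c is indeed a codeword.
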